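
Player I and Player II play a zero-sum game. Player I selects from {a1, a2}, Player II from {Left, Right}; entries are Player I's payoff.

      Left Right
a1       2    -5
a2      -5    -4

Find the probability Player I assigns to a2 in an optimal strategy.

Row minima: a1 → -5, a2 → -5; maximin = -5.
Column maxima: Left → 2, Right → -4; minimax = -4.
-5 ≠ -4, so there is no saddle point; optimal play is mixed.
Let Player I play a1 with probability p. Expected payoff against Left: 2p + (-5)(1−p) = 7p − 5; against Right: (-5)p + (-4)(1−p) = −p − 4.
Setting these equal: 7p − 5 = −p − 4 ⇒ 8p = 1 ⇒ p = 1/8, and the value is (7)·(1/8) − 5 = -33/8.
For Player II: with q = P(Left), equating a1's and a2's payoffs gives 7q − 5 = −q − 4 ⇒ q = 1/8.

7/8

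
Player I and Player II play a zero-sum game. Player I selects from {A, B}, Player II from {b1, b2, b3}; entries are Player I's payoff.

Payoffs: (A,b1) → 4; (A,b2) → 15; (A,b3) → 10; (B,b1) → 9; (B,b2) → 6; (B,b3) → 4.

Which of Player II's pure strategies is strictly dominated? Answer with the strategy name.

b3 holds Player I's payoff strictly below b2 in every row: 10 < 15, 4 < 6.
So b2 is strictly dominated for Player II.

b2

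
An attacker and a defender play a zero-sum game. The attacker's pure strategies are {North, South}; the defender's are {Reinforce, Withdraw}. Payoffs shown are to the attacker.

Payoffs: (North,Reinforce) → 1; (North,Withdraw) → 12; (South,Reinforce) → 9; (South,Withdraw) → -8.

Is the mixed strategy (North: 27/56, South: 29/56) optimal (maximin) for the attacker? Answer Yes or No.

No

Against Reinforce this mix gives (27/56)·1 + (29/56)·9 = 36/7.
Against Withdraw this mix gives (27/56)·12 + (29/56)·(-8) = 23/14.
The defender will play Withdraw, holding the attacker to 23/14. Shifting weight toward the row that does better against Withdraw would raise this floor (the equalizing mix achieves 29/7 against both Withdraw and Reinforce), so the proposed strategy is not optimal.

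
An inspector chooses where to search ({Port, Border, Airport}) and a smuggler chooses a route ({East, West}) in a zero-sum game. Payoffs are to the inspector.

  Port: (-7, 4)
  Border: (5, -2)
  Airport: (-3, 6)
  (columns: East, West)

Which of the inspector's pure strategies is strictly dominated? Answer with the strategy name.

Airport gives a strictly higher payoff than Port against every column: -3 > -7, 6 > 4.
So Port is strictly dominated and the inspector never plays it.

Port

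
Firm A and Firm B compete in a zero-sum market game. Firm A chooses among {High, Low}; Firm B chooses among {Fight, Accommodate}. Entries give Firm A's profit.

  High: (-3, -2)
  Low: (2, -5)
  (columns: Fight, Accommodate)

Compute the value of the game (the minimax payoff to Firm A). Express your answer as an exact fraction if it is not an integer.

-19/8

Row minima: High → -3, Low → -5; maximin = -3.
Column maxima: Fight → 2, Accommodate → -2; minimax = -2.
-3 ≠ -2, so there is no saddle point; optimal play is mixed.
Let Firm A play High with probability p. Expected payoff against Fight: (-3)p + 2(1−p) = −5p + 2; against Accommodate: (-2)p + (-5)(1−p) = 3p − 5.
Setting these equal: −5p + 2 = 3p − 5 ⇒ −8p = -7 ⇒ p = 7/8, and the value is (-5)·(7/8) + 2 = -19/8.
For Firm B: with q = P(Fight), equating High's and Low's payoffs gives −q − 2 = 7q − 5 ⇒ q = 3/8.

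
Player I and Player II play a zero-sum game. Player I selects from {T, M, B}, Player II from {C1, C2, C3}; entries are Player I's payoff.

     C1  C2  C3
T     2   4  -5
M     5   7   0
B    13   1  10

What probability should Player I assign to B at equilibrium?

7/16

Row minima: T → -5, M → 0, B → 1; maximin = 1.
Column maxima: C1 → 13, C2 → 7, C3 → 10; minimax = 7.
1 ≠ 7, so there is no saddle point; optimal play is mixed.
T is strictly dominated by M, so Player I never plays it.
C1 is strictly dominated by C3 (it gives Player I strictly more in every row), so Player II never plays it.
On the remaining 2×2 (M, B vs C2, C3):
Let Player I play M with probability p. Expected payoff against C2: 7p + 1(1−p) = 6p + 1; against C3: 0p + 10(1−p) = −10p + 10.
Setting these equal: 6p + 1 = −10p + 10 ⇒ 16p = 9 ⇒ p = 9/16, and the value is (6)·(9/16) + 1 = 35/8.
For Player II: with q = P(C2), equating M's and B's payoffs gives 7q = −9q + 10 ⇒ q = 5/8.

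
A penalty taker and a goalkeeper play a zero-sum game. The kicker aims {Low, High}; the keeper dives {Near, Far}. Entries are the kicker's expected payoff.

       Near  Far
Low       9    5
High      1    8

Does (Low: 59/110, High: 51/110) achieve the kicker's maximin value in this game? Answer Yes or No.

Against Near this mix gives (59/110)·9 + (51/110)·1 = 291/55.
Against Far this mix gives (59/110)·5 + (51/110)·8 = 703/110.
The keeper will play Near, holding the kicker to 291/55. Shifting weight toward the row that does better against Near would raise this floor (the equalizing mix achieves 67/11 against both Near and Far), so the proposed strategy is not optimal.

No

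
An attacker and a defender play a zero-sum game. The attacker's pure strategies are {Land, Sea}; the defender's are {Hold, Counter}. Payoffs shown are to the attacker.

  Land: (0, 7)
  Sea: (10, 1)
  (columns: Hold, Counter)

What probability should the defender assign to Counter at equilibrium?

5/8

Row minima: Land → 0, Sea → 1; maximin = 1.
Column maxima: Hold → 10, Counter → 7; minimax = 7.
1 ≠ 7, so there is no saddle point; optimal play is mixed.
Let the attacker play Land with probability p. Expected payoff against Hold: 0p + 10(1−p) = −10p + 10; against Counter: 7p + 1(1−p) = 6p + 1.
Setting these equal: −10p + 10 = 6p + 1 ⇒ −16p = -9 ⇒ p = 9/16, and the value is (-10)·(9/16) + 10 = 35/8.
For the defender: with q = P(Hold), equating Land's and Sea's payoffs gives −7q + 7 = 9q + 1 ⇒ q = 3/8.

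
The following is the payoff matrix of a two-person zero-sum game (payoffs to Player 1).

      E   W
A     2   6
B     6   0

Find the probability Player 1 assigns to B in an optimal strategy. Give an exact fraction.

Row minima: A → 2, B → 0; maximin = 2.
Column maxima: E → 6, W → 6; minimax = 6.
2 ≠ 6, so there is no saddle point; optimal play is mixed.
Let Player 1 play A with probability p. Expected payoff against E: 2p + 6(1−p) = −4p + 6; against W: 6p + 0(1−p) = 6p.
Setting these equal: −4p + 6 = 6p ⇒ −10p = -6 ⇒ p = 3/5, and the value is (-4)·(3/5) + 6 = 18/5.
For Player 2: with q = P(E), equating A's and B's payoffs gives −4q + 6 = 6q ⇒ q = 3/5.

2/5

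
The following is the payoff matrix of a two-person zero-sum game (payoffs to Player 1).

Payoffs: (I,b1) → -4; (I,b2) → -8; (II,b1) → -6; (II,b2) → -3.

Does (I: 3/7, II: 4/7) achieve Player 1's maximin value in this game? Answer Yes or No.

Against b1 this mix gives (3/7)·(-4) + (4/7)·(-6) = -36/7.
Against b2 this mix gives (3/7)·(-8) + (4/7)·(-3) = -36/7.
All of Player 2's active replies (b1, b2) yield -36/7, and no column does worse for Player 1. The mix makes Player 2 indifferent and guarantees -36/7, so it is optimal.

Yes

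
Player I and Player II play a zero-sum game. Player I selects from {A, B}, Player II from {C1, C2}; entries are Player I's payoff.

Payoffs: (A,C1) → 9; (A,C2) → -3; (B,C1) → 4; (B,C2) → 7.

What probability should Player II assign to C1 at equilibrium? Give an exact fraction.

Row minima: A → -3, B → 4; maximin = 4.
Column maxima: C1 → 9, C2 → 7; minimax = 7.
4 ≠ 7, so there is no saddle point; optimal play is mixed.
Let Player I play A with probability p. Expected payoff against C1: 9p + 4(1−p) = 5p + 4; against C2: (-3)p + 7(1−p) = −10p + 7.
Setting these equal: 5p + 4 = −10p + 7 ⇒ 15p = 3 ⇒ p = 1/5, and the value is (5)·(1/5) + 4 = 5.
For Player II: with q = P(C1), equating A's and B's payoffs gives 12q − 3 = −3q + 7 ⇒ q = 2/3.

2/3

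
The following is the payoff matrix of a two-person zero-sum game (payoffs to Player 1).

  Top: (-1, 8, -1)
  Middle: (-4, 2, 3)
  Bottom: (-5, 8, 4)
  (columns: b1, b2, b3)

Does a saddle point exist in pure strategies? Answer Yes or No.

Yes

Row minima: Top → -1, Middle → -4, Bottom → -5; maximin = -1.
Column maxima: b1 → -1, b2 → 8, b3 → 4; minimax = -1.
maximin = minimax = -1, so a saddle point exists.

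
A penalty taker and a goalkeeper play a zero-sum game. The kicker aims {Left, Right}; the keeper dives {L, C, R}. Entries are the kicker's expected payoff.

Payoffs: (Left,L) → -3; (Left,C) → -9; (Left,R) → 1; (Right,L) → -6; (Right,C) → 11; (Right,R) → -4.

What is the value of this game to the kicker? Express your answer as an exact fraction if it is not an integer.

Row minima: Left → -9, Right → -6; maximin = -6.
Column maxima: L → -3, C → 11, R → 1; minimax = -3.
-6 ≠ -3, so there is no saddle point; optimal play is mixed.
R is strictly dominated by L (it gives the kicker strictly more in every row), so the keeper never plays it.
On the remaining 2×2 (Left, Right vs L, C):
Let the kicker play Left with probability p. Expected payoff against L: (-3)p + (-6)(1−p) = 3p − 6; against C: (-9)p + 11(1−p) = −20p + 11.
Setting these equal: 3p − 6 = −20p + 11 ⇒ 23p = 17 ⇒ p = 17/23, and the value is (3)·(17/23) − 6 = -87/23.
For the keeper: with q = P(L), equating Left's and Right's payoffs gives 6q − 9 = −17q + 11 ⇒ q = 20/23.

-87/23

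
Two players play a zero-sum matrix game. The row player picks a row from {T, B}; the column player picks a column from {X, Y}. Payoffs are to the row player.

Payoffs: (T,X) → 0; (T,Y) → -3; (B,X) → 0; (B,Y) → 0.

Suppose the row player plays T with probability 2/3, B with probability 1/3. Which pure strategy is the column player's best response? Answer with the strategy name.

If the column player plays X, the row player's expected payoff is (2/3)·0 + (1/3)·0 = 0.
If the column player plays Y, the row player's expected payoff is (2/3)·(-3) + (1/3)·0 = -2.
The column player minimizes the row player's payoff; the smallest is -2, so the best response is Y.

Y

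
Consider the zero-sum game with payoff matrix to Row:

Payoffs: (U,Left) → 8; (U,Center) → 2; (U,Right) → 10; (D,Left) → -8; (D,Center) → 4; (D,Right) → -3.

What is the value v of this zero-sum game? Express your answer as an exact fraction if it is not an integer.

8/3

Row minima: U → 2, D → -8; maximin = 2.
Column maxima: Left → 8, Center → 4, Right → 10; minimax = 4.
2 ≠ 4, so there is no saddle point; optimal play is mixed.
Right is strictly dominated by Left (it gives Row strictly more in every row), so Column never plays it.
On the remaining 2×2 (U, D vs Left, Center):
Let Row play U with probability p. Expected payoff against Left: 8p + (-8)(1−p) = 16p − 8; against Center: 2p + 4(1−p) = −2p + 4.
Setting these equal: 16p − 8 = −2p + 4 ⇒ 18p = 12 ⇒ p = 2/3, and the value is (16)·(2/3) − 8 = 8/3.
For Column: with q = P(Left), equating U's and D's payoffs gives 6q + 2 = −12q + 4 ⇒ q = 1/9.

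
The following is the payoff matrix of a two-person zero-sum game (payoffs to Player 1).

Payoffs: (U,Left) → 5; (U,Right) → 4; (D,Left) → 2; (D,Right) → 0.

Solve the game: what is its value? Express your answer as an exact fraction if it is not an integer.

Row minima: U → 4, D → 0; maximin = 4.
Column maxima: Left → 5, Right → 4; minimax = 4.
Since maximin = minimax = 4, there is a saddle point and the value is 4.

4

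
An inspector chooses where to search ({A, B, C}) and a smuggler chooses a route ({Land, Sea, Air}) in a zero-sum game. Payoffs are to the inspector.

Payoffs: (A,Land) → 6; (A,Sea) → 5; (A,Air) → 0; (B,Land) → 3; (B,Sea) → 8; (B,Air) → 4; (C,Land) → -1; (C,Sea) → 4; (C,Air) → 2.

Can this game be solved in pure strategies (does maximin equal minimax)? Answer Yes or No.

No

Row minima: A → 0, B → 3, C → -1; maximin = 3.
Column maxima: Land → 6, Sea → 8, Air → 4; minimax = 4.
3 ≠ 4, so no pure-strategy equilibrium exists.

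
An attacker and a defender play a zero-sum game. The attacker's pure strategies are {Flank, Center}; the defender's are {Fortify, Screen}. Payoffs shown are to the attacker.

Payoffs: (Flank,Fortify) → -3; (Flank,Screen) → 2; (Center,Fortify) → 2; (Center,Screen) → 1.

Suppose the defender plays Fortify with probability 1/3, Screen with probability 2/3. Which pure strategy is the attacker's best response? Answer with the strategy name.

Center

Expected payoff of Flank: (1/3)·(-3) + (2/3)·2 = 1/3.
Expected payoff of Center: (1/3)·2 + (2/3)·1 = 4/3.
The largest is 4/3, so the attacker's best response is Center.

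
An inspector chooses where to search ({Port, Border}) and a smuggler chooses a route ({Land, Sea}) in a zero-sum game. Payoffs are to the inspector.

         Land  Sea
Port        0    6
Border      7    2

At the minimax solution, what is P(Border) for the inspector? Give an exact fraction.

6/11

Row minima: Port → 0, Border → 2; maximin = 2.
Column maxima: Land → 7, Sea → 6; minimax = 6.
2 ≠ 6, so there is no saddle point; optimal play is mixed.
Let the inspector play Port with probability p. Expected payoff against Land: 0p + 7(1−p) = −7p + 7; against Sea: 6p + 2(1−p) = 4p + 2.
Setting these equal: −7p + 7 = 4p + 2 ⇒ −11p = -5 ⇒ p = 5/11, and the value is (-7)·(5/11) + 7 = 42/11.
For the smuggler: with q = P(Land), equating Port's and Border's payoffs gives −6q + 6 = 5q + 2 ⇒ q = 4/11.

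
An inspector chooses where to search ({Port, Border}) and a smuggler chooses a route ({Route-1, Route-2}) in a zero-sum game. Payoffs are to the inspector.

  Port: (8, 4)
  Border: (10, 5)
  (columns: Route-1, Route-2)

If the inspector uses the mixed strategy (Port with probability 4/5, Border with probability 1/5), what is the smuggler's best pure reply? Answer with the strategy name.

If the smuggler plays Route-1, the inspector's expected payoff is (4/5)·8 + (1/5)·10 = 42/5.
If the smuggler plays Route-2, the inspector's expected payoff is (4/5)·4 + (1/5)·5 = 21/5.
The smuggler minimizes the inspector's payoff; the smallest is 21/5, so the best response is Route-2.

Route-2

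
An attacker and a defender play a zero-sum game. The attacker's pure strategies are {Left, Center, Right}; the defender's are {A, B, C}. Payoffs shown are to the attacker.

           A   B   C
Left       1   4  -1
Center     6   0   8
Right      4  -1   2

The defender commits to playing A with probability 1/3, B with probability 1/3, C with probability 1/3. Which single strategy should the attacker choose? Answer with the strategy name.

Center

Expected payoff of Left: (1/3)·1 + (1/3)·4 + (1/3)·(-1) = 4/3.
Expected payoff of Center: (1/3)·6 + (1/3)·0 + (1/3)·8 = 14/3.
Expected payoff of Right: (1/3)·4 + (1/3)·(-1) + (1/3)·2 = 5/3.
The largest is 14/3, so the attacker's best response is Center.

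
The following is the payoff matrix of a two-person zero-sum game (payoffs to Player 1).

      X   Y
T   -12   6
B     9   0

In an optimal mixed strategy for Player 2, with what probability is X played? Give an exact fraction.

2/9

Row minima: T → -12, B → 0; maximin = 0.
Column maxima: X → 9, Y → 6; minimax = 6.
0 ≠ 6, so there is no saddle point; optimal play is mixed.
Let Player 1 play T with probability p. Expected payoff against X: (-12)p + 9(1−p) = −21p + 9; against Y: 6p + 0(1−p) = 6p.
Setting these equal: −21p + 9 = 6p ⇒ −27p = -9 ⇒ p = 1/3, and the value is (-21)·(1/3) + 9 = 2.
For Player 2: with q = P(X), equating T's and B's payoffs gives −18q + 6 = 9q ⇒ q = 2/9.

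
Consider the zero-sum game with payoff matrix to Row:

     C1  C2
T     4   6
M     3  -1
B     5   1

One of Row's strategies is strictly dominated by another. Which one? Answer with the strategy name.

T gives a strictly higher payoff than M against every column: 4 > 3, 6 > -1.
So M is strictly dominated and Row never plays it.

M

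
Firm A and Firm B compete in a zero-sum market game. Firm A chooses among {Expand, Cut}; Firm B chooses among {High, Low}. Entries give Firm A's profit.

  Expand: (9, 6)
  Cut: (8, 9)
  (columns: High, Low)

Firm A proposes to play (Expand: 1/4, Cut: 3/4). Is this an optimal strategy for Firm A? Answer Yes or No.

Yes

Against High this mix gives (1/4)·9 + (3/4)·8 = 33/4.
Against Low this mix gives (1/4)·6 + (3/4)·9 = 33/4.
All of Firm B's active replies (High, Low) yield 33/4, and no column does worse for Firm A. The mix makes Firm B indifferent and guarantees 33/4, so it is optimal.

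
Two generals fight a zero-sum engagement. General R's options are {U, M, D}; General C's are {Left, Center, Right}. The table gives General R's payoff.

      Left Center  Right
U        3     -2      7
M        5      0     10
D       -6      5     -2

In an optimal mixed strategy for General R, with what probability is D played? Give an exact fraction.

5/16

Row minima: U → -2, M → 0, D → -6; maximin = 0.
Column maxima: Left → 5, Center → 5, Right → 10; minimax = 5.
0 ≠ 5, so there is no saddle point; optimal play is mixed.
U is strictly dominated by M, so General R never plays it.
Right is strictly dominated by Left (it gives General R strictly more in every row), so General C never plays it.
On the remaining 2×2 (M, D vs Left, Center):
Let General R play M with probability p. Expected payoff against Left: 5p + (-6)(1−p) = 11p − 6; against Center: 0p + 5(1−p) = −5p + 5.
Setting these equal: 11p − 6 = −5p + 5 ⇒ 16p = 11 ⇒ p = 11/16, and the value is (11)·(11/16) − 6 = 25/16.
For General C: with q = P(Left), equating M's and D's payoffs gives 5q = −11q + 5 ⇒ q = 5/16.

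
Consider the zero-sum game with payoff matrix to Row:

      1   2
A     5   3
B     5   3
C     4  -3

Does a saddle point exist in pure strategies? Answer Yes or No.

Row minima: A → 3, B → 3, C → -3; maximin = 3.
Column maxima: 1 → 5, 2 → 3; minimax = 3.
maximin = minimax = 3, so a saddle point exists.

Yes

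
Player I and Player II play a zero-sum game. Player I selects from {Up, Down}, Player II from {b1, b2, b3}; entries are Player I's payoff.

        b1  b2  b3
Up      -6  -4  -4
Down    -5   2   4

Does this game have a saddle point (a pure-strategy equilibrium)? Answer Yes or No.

Row minima: Up → -6, Down → -5; maximin = -5.
Column maxima: b1 → -5, b2 → 2, b3 → 4; minimax = -5.
maximin = minimax = -5, so a saddle point exists.

Yes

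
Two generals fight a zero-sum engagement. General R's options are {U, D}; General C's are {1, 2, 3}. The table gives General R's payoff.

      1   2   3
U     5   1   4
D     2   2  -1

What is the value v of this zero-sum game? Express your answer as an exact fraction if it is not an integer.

3/2

Row minima: U → 1, D → -1; maximin = 1.
Column maxima: 1 → 5, 2 → 2, 3 → 4; minimax = 2.
1 ≠ 2, so there is no saddle point; optimal play is mixed.
1 is strictly dominated by 3 (it gives General R strictly more in every row), so General C never plays it.
On the remaining 2×2 (U, D vs 2, 3):
Let General R play U with probability p. Expected payoff against 2: 1p + 2(1−p) = −p + 2; against 3: 4p + (-1)(1−p) = 5p − 1.
Setting these equal: −p + 2 = 5p − 1 ⇒ −6p = -3 ⇒ p = 1/2, and the value is (-1)·(1/2) + 2 = 3/2.
For General C: with q = P(2), equating U's and D's payoffs gives −3q + 4 = 3q − 1 ⇒ q = 5/6.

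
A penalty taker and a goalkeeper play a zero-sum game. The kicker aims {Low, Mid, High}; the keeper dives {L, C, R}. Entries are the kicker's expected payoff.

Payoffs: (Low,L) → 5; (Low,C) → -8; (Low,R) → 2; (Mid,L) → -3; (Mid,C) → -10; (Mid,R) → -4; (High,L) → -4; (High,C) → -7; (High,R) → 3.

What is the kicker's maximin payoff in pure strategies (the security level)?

Row minima: Low → -8, Mid → -10, High → -7.
The best of these is -7.

-7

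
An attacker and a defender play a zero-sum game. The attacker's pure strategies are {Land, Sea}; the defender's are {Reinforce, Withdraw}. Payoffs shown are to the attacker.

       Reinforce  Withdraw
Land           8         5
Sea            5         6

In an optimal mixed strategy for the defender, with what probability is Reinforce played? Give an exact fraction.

Row minima: Land → 5, Sea → 5; maximin = 5.
Column maxima: Reinforce → 8, Withdraw → 6; minimax = 6.
5 ≠ 6, so there is no saddle point; optimal play is mixed.
Let the attacker play Land with probability p. Expected payoff against Reinforce: 8p + 5(1−p) = 3p + 5; against Withdraw: 5p + 6(1−p) = −p + 6.
Setting these equal: 3p + 5 = −p + 6 ⇒ 4p = 1 ⇒ p = 1/4, and the value is (3)·(1/4) + 5 = 23/4.
For the defender: with q = P(Reinforce), equating Land's and Sea's payoffs gives 3q + 5 = −q + 6 ⇒ q = 1/4.

1/4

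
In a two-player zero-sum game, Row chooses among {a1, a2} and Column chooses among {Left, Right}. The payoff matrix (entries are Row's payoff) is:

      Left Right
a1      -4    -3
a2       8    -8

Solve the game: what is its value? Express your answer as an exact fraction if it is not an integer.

-56/17

Row minima: a1 → -4, a2 → -8; maximin = -4.
Column maxima: Left → 8, Right → -3; minimax = -3.
-4 ≠ -3, so there is no saddle point; optimal play is mixed.
Let Row play a1 with probability p. Expected payoff against Left: (-4)p + 8(1−p) = −12p + 8; against Right: (-3)p + (-8)(1−p) = 5p − 8.
Setting these equal: −12p + 8 = 5p − 8 ⇒ −17p = -16 ⇒ p = 16/17, and the value is (-12)·(16/17) + 8 = -56/17.
For Column: with q = P(Left), equating a1's and a2's payoffs gives −q − 3 = 16q − 8 ⇒ q = 5/17.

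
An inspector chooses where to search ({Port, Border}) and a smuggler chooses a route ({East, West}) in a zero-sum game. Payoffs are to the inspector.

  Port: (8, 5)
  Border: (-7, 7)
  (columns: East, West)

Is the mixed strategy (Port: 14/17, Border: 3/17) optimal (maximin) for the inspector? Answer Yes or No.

Against East this mix gives (14/17)·8 + (3/17)·(-7) = 91/17.
Against West this mix gives (14/17)·5 + (3/17)·7 = 91/17.
All of the smuggler's active replies (East, West) yield 91/17, and no column does worse for the inspector. The mix makes the smuggler indifferent and guarantees 91/17, so it is optimal.

Yes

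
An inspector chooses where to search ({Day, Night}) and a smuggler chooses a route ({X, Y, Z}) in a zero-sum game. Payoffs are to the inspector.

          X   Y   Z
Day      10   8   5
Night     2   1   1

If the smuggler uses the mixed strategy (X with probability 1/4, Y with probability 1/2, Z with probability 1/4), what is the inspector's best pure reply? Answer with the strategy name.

Day

Expected payoff of Day: (1/4)·10 + (1/2)·8 + (1/4)·5 = 31/4.
Expected payoff of Night: (1/4)·2 + (1/2)·1 + (1/4)·1 = 5/4.
The largest is 31/4, so the inspector's best response is Day.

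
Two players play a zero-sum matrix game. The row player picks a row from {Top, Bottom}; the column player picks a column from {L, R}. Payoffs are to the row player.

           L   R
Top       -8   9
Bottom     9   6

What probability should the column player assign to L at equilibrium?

Row minima: Top → -8, Bottom → 6; maximin = 6.
Column maxima: L → 9, R → 9; minimax = 9.
6 ≠ 9, so there is no saddle point; optimal play is mixed.
Let the row player play Top with probability p. Expected payoff against L: (-8)p + 9(1−p) = −17p + 9; against R: 9p + 6(1−p) = 3p + 6.
Setting these equal: −17p + 9 = 3p + 6 ⇒ −20p = -3 ⇒ p = 3/20, and the value is (-17)·(3/20) + 9 = 129/20.
For the column player: with q = P(L), equating Top's and Bottom's payoffs gives −17q + 9 = 3q + 6 ⇒ q = 3/20.

3/20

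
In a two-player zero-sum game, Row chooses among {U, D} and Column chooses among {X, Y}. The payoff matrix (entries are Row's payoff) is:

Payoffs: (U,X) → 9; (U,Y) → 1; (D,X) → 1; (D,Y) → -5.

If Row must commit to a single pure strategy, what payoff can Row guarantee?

1

Row minima: U → 1, D → -5.
The best of these is 1.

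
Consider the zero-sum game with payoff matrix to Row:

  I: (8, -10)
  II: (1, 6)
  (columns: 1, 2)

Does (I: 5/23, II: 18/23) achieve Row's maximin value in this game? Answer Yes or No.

Against 1 this mix gives (5/23)·8 + (18/23)·1 = 58/23.
Against 2 this mix gives (5/23)·(-10) + (18/23)·6 = 58/23.
All of Column's active replies (1, 2) yield 58/23, and no column does worse for Row. The mix makes Column indifferent and guarantees 58/23, so it is optimal.

Yes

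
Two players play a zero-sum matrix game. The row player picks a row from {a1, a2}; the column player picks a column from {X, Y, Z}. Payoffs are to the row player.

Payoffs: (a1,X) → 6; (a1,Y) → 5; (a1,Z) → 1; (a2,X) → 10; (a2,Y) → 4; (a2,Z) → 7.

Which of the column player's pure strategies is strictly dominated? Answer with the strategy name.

X

Y holds the row player's payoff strictly below X in every row: 5 < 6, 4 < 10.
So X is strictly dominated for the column player.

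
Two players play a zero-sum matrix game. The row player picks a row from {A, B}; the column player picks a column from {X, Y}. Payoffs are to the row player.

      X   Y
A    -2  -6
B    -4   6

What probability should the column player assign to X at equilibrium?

Row minima: A → -6, B → -4; maximin = -4.
Column maxima: X → -2, Y → 6; minimax = -2.
-4 ≠ -2, so there is no saddle point; optimal play is mixed.
Let the row player play A with probability p. Expected payoff against X: (-2)p + (-4)(1−p) = 2p − 4; against Y: (-6)p + 6(1−p) = −12p + 6.
Setting these equal: 2p − 4 = −12p + 6 ⇒ 14p = 10 ⇒ p = 5/7, and the value is (2)·(5/7) − 4 = -18/7.
For the column player: with q = P(X), equating A's and B's payoffs gives 4q − 6 = −10q + 6 ⇒ q = 6/7.

6/7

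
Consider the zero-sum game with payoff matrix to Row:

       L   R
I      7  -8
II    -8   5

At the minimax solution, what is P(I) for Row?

Row minima: I → -8, II → -8; maximin = -8.
Column maxima: L → 7, R → 5; minimax = 5.
-8 ≠ 5, so there is no saddle point; optimal play is mixed.
Let Row play I with probability p. Expected payoff against L: 7p + (-8)(1−p) = 15p − 8; against R: (-8)p + 5(1−p) = −13p + 5.
Setting these equal: 15p − 8 = −13p + 5 ⇒ 28p = 13 ⇒ p = 13/28, and the value is (15)·(13/28) − 8 = -29/28.
For Column: with q = P(L), equating I's and II's payoffs gives 15q − 8 = −13q + 5 ⇒ q = 13/28.

13/28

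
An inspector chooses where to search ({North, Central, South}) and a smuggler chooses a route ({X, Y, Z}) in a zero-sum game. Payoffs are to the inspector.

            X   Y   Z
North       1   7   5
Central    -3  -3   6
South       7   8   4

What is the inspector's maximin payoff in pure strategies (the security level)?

4

Row minima: North → 1, Central → -3, South → 4.
The best of these is 4.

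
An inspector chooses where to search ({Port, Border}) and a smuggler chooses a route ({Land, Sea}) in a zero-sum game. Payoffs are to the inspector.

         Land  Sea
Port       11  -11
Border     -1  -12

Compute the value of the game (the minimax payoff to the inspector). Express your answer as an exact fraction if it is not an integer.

Row minima: Port → -11, Border → -12; maximin = -11.
Column maxima: Land → 11, Sea → -11; minimax = -11.
Since maximin = minimax = -11, there is a saddle point and the value is -11.

-11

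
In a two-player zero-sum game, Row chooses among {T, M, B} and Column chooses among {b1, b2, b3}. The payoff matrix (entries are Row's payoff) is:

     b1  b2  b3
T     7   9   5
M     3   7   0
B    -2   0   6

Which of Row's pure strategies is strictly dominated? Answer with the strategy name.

T gives a strictly higher payoff than M against every column: 7 > 3, 9 > 7, 5 > 0.
So M is strictly dominated and Row never plays it.

M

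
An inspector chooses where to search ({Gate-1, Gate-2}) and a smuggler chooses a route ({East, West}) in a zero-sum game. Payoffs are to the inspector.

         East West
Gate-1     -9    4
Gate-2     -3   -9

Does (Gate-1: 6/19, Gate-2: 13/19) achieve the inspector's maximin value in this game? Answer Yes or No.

Yes

Against East this mix gives (6/19)·(-9) + (13/19)·(-3) = -93/19.
Against West this mix gives (6/19)·4 + (13/19)·(-9) = -93/19.
All of the smuggler's active replies (East, West) yield -93/19, and no column does worse for the inspector. The mix makes the smuggler indifferent and guarantees -93/19, so it is optimal.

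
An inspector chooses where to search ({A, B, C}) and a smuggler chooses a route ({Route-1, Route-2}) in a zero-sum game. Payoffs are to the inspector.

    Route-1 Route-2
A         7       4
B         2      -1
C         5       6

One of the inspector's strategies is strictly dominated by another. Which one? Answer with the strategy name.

A gives a strictly higher payoff than B against every column: 7 > 2, 4 > -1.
So B is strictly dominated and the inspector never plays it.

B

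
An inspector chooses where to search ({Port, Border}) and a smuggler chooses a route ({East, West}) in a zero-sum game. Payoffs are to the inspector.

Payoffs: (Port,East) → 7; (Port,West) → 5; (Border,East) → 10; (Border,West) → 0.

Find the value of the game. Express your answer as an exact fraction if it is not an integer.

Row minima: Port → 5, Border → 0; maximin = 5.
Column maxima: East → 10, West → 5; minimax = 5.
Since maximin = minimax = 5, there is a saddle point and the value is 5.

5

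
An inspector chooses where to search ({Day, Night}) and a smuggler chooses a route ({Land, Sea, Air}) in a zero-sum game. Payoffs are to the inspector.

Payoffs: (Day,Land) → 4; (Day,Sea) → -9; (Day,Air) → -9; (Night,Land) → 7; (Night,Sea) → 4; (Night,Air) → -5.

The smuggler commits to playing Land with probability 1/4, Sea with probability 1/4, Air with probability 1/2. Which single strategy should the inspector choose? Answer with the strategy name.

Expected payoff of Day: (1/4)·4 + (1/4)·(-9) + (1/2)·(-9) = -23/4.
Expected payoff of Night: (1/4)·7 + (1/4)·4 + (1/2)·(-5) = 1/4.
The largest is 1/4, so the inspector's best response is Night.

Night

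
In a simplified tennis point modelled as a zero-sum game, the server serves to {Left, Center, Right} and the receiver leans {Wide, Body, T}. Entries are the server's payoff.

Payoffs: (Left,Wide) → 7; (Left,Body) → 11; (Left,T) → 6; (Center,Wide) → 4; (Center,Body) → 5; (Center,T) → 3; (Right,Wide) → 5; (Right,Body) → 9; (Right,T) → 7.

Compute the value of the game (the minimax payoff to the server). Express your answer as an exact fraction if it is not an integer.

19/3

Row minima: Left → 6, Center → 3, Right → 5; maximin = 6.
Column maxima: Wide → 7, Body → 11, T → 7; minimax = 7.
6 ≠ 7, so there is no saddle point; optimal play is mixed.
Center is strictly dominated by Left, so the server never plays it.
Body is strictly dominated by Wide (it gives the server strictly more in every row), so the receiver never plays it.
On the remaining 2×2 (Left, Right vs Wide, T):
Let the server play Left with probability p. Expected payoff against Wide: 7p + 5(1−p) = 2p + 5; against T: 6p + 7(1−p) = −p + 7.
Setting these equal: 2p + 5 = −p + 7 ⇒ 3p = 2 ⇒ p = 2/3, and the value is (2)·(2/3) + 5 = 19/3.
For the receiver: with q = P(Wide), equating Left's and Right's payoffs gives q + 6 = −2q + 7 ⇒ q = 1/3.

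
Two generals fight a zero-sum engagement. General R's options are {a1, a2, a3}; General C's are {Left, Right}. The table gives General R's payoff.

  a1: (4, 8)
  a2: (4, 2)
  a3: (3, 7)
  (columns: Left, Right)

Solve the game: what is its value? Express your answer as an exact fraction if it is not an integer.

Row minima: a1 → 4, a2 → 2, a3 → 3; maximin = 4.
Column maxima: Left → 4, Right → 8; minimax = 4.
Since maximin = minimax = 4, there is a saddle point and the value is 4.

4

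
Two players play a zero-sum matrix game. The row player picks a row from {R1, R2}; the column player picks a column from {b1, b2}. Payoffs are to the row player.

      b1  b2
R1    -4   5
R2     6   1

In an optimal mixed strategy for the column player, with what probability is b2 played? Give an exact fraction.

5/7

Row minima: R1 → -4, R2 → 1; maximin = 1.
Column maxima: b1 → 6, b2 → 5; minimax = 5.
1 ≠ 5, so there is no saddle point; optimal play is mixed.
Let the row player play R1 with probability p. Expected payoff against b1: (-4)p + 6(1−p) = −10p + 6; against b2: 5p + 1(1−p) = 4p + 1.
Setting these equal: −10p + 6 = 4p + 1 ⇒ −14p = -5 ⇒ p = 5/14, and the value is (-10)·(5/14) + 6 = 17/7.
For the column player: with q = P(b1), equating R1's and R2's payoffs gives −9q + 5 = 5q + 1 ⇒ q = 2/7.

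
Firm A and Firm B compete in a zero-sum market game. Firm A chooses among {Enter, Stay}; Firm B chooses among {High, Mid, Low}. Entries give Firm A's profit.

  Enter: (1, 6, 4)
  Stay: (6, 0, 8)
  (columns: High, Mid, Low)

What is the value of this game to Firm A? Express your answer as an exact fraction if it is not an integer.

Row minima: Enter → 1, Stay → 0; maximin = 1.
Column maxima: High → 6, Mid → 6, Low → 8; minimax = 6.
1 ≠ 6, so there is no saddle point; optimal play is mixed.
Low is strictly dominated by High (it gives Firm A strictly more in every row), so Firm B never plays it.
On the remaining 2×2 (Enter, Stay vs High, Mid):
Let Firm A play Enter with probability p. Expected payoff against High: 1p + 6(1−p) = −5p + 6; against Mid: 6p + 0(1−p) = 6p.
Setting these equal: −5p + 6 = 6p ⇒ −11p = -6 ⇒ p = 6/11, and the value is (-5)·(6/11) + 6 = 36/11.
For Firm B: with q = P(High), equating Enter's and Stay's payoffs gives −5q + 6 = 6q ⇒ q = 6/11.

36/11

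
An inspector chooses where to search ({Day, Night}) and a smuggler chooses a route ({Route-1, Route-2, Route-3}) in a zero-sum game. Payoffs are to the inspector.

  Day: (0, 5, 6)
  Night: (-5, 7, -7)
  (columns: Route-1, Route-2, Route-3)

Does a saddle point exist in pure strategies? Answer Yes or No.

Yes

Row minima: Day → 0, Night → -7; maximin = 0.
Column maxima: Route-1 → 0, Route-2 → 7, Route-3 → 6; minimax = 0.
maximin = minimax = 0, so a saddle point exists.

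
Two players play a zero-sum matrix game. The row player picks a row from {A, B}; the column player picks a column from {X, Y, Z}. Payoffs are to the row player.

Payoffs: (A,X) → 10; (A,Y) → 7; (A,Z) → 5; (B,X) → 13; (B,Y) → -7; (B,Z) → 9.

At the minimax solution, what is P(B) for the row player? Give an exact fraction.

Row minima: A → 5, B → -7; maximin = 5.
Column maxima: X → 13, Y → 7, Z → 9; minimax = 7.
5 ≠ 7, so there is no saddle point; optimal play is mixed.
X is strictly dominated by Y (it gives the row player strictly more in every row), so the column player never plays it.
On the remaining 2×2 (A, B vs Y, Z):
Let the row player play A with probability p. Expected payoff against Y: 7p + (-7)(1−p) = 14p − 7; against Z: 5p + 9(1−p) = −4p + 9.
Setting these equal: 14p − 7 = −4p + 9 ⇒ 18p = 16 ⇒ p = 8/9, and the value is (14)·(8/9) − 7 = 49/9.
For the column player: with q = P(Y), equating A's and B's payoffs gives 2q + 5 = −16q + 9 ⇒ q = 2/9.

1/9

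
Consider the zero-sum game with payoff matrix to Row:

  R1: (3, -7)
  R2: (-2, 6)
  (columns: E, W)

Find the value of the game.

2/9

Row minima: R1 → -7, R2 → -2; maximin = -2.
Column maxima: E → 3, W → 6; minimax = 3.
-2 ≠ 3, so there is no saddle point; optimal play is mixed.
Let Row play R1 with probability p. Expected payoff against E: 3p + (-2)(1−p) = 5p − 2; against W: (-7)p + 6(1−p) = −13p + 6.
Setting these equal: 5p − 2 = −13p + 6 ⇒ 18p = 8 ⇒ p = 4/9, and the value is (5)·(4/9) − 2 = 2/9.
For Column: with q = P(E), equating R1's and R2's payoffs gives 10q − 7 = −8q + 6 ⇒ q = 13/18.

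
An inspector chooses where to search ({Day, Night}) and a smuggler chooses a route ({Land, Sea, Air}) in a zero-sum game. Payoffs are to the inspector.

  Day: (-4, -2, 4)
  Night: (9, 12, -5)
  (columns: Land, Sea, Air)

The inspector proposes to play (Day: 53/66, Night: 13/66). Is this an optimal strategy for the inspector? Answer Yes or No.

No

Against Land this mix gives (53/66)·(-4) + (13/66)·9 = -95/66.
Against Sea this mix gives (53/66)·(-2) + (13/66)·12 = 25/33.
Against Air this mix gives (53/66)·4 + (13/66)·(-5) = 49/22.
The smuggler will play Land, holding the inspector to -95/66. Shifting weight toward the row that does better against Land would raise this floor (the equalizing mix achieves 8/11 against both Land and Air), so the proposed strategy is not optimal.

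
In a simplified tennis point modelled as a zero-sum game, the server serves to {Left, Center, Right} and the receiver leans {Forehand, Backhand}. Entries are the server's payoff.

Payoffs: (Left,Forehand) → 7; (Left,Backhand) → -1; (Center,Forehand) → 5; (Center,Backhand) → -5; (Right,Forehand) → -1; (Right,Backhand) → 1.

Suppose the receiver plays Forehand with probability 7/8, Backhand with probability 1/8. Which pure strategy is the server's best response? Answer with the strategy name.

Expected payoff of Left: (7/8)·7 + (1/8)·(-1) = 6.
Expected payoff of Center: (7/8)·5 + (1/8)·(-5) = 15/4.
Expected payoff of Right: (7/8)·(-1) + (1/8)·1 = -3/4.
The largest is 6, so the server's best response is Left.

Left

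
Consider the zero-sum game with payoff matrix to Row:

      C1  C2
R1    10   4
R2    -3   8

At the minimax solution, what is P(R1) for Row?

11/17

Row minima: R1 → 4, R2 → -3; maximin = 4.
Column maxima: C1 → 10, C2 → 8; minimax = 8.
4 ≠ 8, so there is no saddle point; optimal play is mixed.
Let Row play R1 with probability p. Expected payoff against C1: 10p + (-3)(1−p) = 13p − 3; against C2: 4p + 8(1−p) = −4p + 8.
Setting these equal: 13p − 3 = −4p + 8 ⇒ 17p = 11 ⇒ p = 11/17, and the value is (13)·(11/17) − 3 = 92/17.
For Column: with q = P(C1), equating R1's and R2's payoffs gives 6q + 4 = −11q + 8 ⇒ q = 4/17.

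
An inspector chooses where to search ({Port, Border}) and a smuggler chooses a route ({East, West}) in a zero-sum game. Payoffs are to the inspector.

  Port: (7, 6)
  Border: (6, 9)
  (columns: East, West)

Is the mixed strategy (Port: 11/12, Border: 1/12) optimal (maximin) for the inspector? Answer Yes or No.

Against East this mix gives (11/12)·7 + (1/12)·6 = 83/12.
Against West this mix gives (11/12)·6 + (1/12)·9 = 25/4.
The smuggler will play West, holding the inspector to 25/4. Shifting weight toward the row that does better against West would raise this floor (the equalizing mix achieves 27/4 against both West and East), so the proposed strategy is not optimal.

No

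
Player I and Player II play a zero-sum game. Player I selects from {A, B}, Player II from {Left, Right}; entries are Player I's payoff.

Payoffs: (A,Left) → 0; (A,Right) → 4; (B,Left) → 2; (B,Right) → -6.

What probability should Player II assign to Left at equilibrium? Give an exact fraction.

5/6

Row minima: A → 0, B → -6; maximin = 0.
Column maxima: Left → 2, Right → 4; minimax = 2.
0 ≠ 2, so there is no saddle point; optimal play is mixed.
Let Player I play A with probability p. Expected payoff against Left: 0p + 2(1−p) = −2p + 2; against Right: 4p + (-6)(1−p) = 10p − 6.
Setting these equal: −2p + 2 = 10p − 6 ⇒ −12p = -8 ⇒ p = 2/3, and the value is (-2)·(2/3) + 2 = 2/3.
For Player II: with q = P(Left), equating A's and B's payoffs gives −4q + 4 = 8q − 6 ⇒ q = 5/6.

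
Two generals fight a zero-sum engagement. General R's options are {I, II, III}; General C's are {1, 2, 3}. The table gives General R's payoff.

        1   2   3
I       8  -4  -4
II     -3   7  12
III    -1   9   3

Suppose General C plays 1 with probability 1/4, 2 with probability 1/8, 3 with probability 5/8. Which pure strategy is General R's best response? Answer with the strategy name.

II

Expected payoff of I: (1/4)·8 + (1/8)·(-4) + (5/8)·(-4) = -1.
Expected payoff of II: (1/4)·(-3) + (1/8)·7 + (5/8)·12 = 61/8.
Expected payoff of III: (1/4)·(-1) + (1/8)·9 + (5/8)·3 = 11/4.
The largest is 61/8, so General R's best response is II.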